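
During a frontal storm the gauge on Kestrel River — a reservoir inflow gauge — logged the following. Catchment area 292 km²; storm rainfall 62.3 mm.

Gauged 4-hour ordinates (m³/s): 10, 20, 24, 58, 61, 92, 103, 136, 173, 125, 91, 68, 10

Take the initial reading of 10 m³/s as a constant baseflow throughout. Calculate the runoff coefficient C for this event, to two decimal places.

C ≈ 0.67

ΣQ_DR = 841.0 m³/s; V = ΣQ_DR·Δt = 1.211 × 10^7 m³.
Runoff depth d = V / A = 41.47 mm.
C = d / P = 41.47 / 62.3 = 0.67.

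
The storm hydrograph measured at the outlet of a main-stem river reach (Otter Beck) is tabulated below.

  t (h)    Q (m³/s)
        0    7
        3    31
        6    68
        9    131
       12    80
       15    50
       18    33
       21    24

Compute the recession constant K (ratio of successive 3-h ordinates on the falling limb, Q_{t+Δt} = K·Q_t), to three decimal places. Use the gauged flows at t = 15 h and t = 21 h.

K ≈ 0.693

Using the recession-limb readings at t = 15 h and t = 21 h: Q falls from 50 to 24 m³/s over 2 intervals.
K = (Q₂/Q₁)^(1/2) = (24/50)^(1/2) = 0.693.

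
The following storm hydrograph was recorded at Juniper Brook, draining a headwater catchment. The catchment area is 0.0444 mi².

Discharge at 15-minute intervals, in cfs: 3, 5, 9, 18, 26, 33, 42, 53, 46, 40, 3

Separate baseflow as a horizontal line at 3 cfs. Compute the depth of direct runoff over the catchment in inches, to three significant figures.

Direct runoff: 0.0, 2.0, 6.0, 15.0, 23.0, 30.0, 39.0, 50.0, 43.0, 37.0, 0.0 cfs; ΣQ_DR = 245.0 cfs.
V = ΣQ_DR · Δt = 245.0 × 900 s = 2.205 × 10^5 ft³.
Over A = 0.0444 mi², depth = V / A = 2.14 in.

d ≈ 2.14 in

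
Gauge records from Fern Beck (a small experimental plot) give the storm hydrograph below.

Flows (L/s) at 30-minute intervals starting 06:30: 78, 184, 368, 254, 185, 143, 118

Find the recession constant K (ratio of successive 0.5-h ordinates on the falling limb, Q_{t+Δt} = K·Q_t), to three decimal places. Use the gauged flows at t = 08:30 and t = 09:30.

Using the recession-limb readings at t = 08:30 and t = 09:30: Q falls from 185 to 118 L/s over 2 intervals.
K = (Q₂/Q₁)^(1/2) = (118/185)^(1/2) = 0.799.

K ≈ 0.799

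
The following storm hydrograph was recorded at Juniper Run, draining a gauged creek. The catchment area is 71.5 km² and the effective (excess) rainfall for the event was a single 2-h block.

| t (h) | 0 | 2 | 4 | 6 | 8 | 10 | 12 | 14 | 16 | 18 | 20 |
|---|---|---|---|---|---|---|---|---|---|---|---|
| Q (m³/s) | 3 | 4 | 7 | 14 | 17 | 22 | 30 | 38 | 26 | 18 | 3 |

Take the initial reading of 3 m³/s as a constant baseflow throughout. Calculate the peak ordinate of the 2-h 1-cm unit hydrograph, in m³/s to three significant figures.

Direct runoff: 0.0, 1.0, 4.0, 11.0, 14.0, 19.0, 27.0, 35.0, 23.0, 15.0, 0.0 m³/s; ΣQ_DR = 149.0 m³/s, peak = 35.0 m³/s.
Runoff depth d = ΣQ_DR·Δt / A = 149.0 × 7200 / (71.5 km²) = 15.00 mm.
The 1-cm UH is the DRH scaled by (10 mm)/d, so U_p = 35.0 × 10/15.00 = 23.3 m³/s.

U_p ≈ 23.3 m³/s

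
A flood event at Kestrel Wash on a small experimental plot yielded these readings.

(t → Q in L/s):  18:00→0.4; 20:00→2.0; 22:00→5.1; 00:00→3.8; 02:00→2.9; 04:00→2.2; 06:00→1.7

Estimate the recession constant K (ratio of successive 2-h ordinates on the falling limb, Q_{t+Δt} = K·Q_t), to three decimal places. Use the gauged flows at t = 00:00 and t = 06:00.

Using the recession-limb readings at t = 00:00 and t = 06:00: Q falls from 3.8 to 1.7 L/s over 3 intervals.
K = (Q₂/Q₁)^(1/3) = (1.7/3.8)^(1/3) = 0.765.

K ≈ 0.765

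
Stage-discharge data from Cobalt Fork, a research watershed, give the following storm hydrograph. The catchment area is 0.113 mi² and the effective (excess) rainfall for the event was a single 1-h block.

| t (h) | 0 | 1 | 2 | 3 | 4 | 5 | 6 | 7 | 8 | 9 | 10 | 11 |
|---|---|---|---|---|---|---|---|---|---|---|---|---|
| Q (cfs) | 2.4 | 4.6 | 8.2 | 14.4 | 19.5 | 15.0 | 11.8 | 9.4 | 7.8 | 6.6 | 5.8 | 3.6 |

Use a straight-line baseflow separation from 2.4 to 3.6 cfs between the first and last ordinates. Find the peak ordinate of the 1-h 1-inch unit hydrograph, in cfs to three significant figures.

Direct runoff: 0.00, 2.09, 5.58, 11.67, 16.66, 12.05, 8.75, 6.24, 4.53, 3.22, 2.31, 0.00 cfs; ΣQ_DR = 73.10 cfs, peak = 16.66 cfs.
Runoff depth d = ΣQ_DR·Δt / A = 73.10 × 3600 / (0.113 mi²) = 1.002 in.
The 1-inch UH is the DRH scaled by (1 in)/d, so U_p = 16.66 × 1/1.002 = 16.6 cfs.

U_p ≈ 16.6 cfs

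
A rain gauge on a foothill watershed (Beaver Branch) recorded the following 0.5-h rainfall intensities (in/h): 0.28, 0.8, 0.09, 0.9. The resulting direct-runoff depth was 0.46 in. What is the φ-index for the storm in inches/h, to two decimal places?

Only the 2 blocks with intensity above φ contribute runoff: 0.8, 0.9 in/h.
Σ(I−φ)·Δt = d  ⇒  (0.8+0.9 − 2φ)·0.5 = 0.46
φ = (1.700 − 0.46/0.5) / 2 = 0.39 in/h.

φ ≈ 0.39 in/h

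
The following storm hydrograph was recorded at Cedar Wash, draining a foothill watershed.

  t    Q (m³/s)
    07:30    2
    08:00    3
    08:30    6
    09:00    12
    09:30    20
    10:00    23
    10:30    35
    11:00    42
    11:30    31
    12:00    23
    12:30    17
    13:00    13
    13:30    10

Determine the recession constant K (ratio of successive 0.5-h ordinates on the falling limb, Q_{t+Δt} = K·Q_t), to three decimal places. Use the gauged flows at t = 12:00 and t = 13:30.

K ≈ 0.758

Using the recession-limb readings at t = 12:00 and t = 13:30: Q falls from 23 to 10 m³/s over 3 intervals.
K = (Q₂/Q₁)^(1/3) = (10/23)^(1/3) = 0.758.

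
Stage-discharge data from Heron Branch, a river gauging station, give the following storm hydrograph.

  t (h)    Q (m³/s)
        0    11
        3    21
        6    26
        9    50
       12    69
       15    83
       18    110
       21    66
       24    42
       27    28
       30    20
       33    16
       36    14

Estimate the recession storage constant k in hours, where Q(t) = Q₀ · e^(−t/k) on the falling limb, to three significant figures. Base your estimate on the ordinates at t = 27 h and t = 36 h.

k ≈ 13.0 h

On the falling limb, Q drops from 28 to 14 m³/s between t = 27 h and t = 36 h (Δt = 9 h).
k = −Δt / ln(Q₂/Q₁) = −9 / ln(14/28) = 13.0 h.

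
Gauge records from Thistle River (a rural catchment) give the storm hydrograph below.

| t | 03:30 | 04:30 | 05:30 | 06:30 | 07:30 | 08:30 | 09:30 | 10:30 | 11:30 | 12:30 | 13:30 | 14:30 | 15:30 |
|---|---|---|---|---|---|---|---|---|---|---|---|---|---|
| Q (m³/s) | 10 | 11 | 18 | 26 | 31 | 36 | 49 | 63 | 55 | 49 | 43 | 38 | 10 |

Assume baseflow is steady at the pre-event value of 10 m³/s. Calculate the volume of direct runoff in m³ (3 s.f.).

Direct-runoff ordinates (Q − Q_b): 0.0, 1.0, 8.0, 16.0, 21.0, 26.0, 39.0, 53.0, 45.0, 39.0, 33.0, 28.0, 0.0 m³/s.
ΣQ_DR = 309.0 m³/s.
With Δt = 1 h = 3600 s, V = ΣQ_DR · Δt = 309.0 × 3600 = 1.11 × 10^6 m³.

V ≈ 1.11 × 10^6 m³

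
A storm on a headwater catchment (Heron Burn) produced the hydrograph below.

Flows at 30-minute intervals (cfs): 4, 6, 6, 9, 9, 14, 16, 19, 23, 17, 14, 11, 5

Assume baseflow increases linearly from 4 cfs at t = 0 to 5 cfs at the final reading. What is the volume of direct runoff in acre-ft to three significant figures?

Direct-runoff ordinates (Q − Q_b): 0.00, 1.92, 1.83, 4.75, 4.67, 9.58, 11.50, 14.42, 18.33, 12.25, 9.17, 6.08, 0.00 cfs.
ΣQ_DR = 94.50 cfs.
With Δt = 0.5 h = 1800 s, V = ΣQ_DR · Δt = 94.50 × 1800 = 1.70 × 10^5 ft³ = 3.90 acre-ft.

V ≈ 3.90 acre-ft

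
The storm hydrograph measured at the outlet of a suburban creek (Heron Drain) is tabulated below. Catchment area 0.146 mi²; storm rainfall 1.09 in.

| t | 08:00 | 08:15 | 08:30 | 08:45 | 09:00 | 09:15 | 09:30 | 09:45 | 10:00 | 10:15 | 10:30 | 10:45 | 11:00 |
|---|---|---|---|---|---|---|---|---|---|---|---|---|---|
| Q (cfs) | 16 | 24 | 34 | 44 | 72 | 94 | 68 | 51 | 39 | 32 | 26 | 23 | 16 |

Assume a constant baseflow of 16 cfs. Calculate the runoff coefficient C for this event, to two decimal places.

C ≈ 0.81

ΣQ_DR = 331.0 cfs; V = ΣQ_DR·Δt = 2.979 × 10^5 ft³.
Runoff depth d = V / A = 0.8783 in.
C = d / P = 0.8783 / 1.09 = 0.81.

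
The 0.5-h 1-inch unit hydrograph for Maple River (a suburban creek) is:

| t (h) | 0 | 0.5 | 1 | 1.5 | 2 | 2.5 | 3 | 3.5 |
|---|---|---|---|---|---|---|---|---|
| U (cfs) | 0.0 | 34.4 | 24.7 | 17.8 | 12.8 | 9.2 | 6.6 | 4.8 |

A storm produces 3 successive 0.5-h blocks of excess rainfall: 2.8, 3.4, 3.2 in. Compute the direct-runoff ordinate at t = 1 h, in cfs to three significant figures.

Q ≈ 186 cfs

By discrete convolution, Q_j = Σ (P_i / 1 in) · U_{j−i}.
At t = 1 h (j=2): Q = (2.8/1)·24.7 + (3.4/1)·34.4 + (3.2/1)·0.0 = 186 cfs.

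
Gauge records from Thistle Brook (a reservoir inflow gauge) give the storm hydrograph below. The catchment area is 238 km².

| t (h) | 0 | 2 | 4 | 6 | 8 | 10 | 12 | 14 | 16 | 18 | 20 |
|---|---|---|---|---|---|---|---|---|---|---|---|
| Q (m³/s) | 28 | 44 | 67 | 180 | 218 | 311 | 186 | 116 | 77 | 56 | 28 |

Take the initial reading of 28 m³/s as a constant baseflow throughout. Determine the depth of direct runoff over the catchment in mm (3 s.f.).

d ≈ 30.3 mm

Direct runoff: 0.0, 16.0, 39.0, 152.0, 190.0, 283.0, 158.0, 88.0, 49.0, 28.0, 0.0 m³/s; ΣQ_DR = 1003 m³/s.
V = ΣQ_DR · Δt = 1003 × 7200 s = 7.222 × 10^6 m³.
Over A = 238 km², depth = V / A = 30.3 mm.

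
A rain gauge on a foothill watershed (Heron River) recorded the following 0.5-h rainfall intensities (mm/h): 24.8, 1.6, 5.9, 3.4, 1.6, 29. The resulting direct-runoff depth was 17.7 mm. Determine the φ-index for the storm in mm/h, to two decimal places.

Only the 2 blocks with intensity above φ contribute runoff: 24.8, 29 mm/h.
Σ(I−φ)·Δt = d  ⇒  (24.8+29 − 2φ)·0.5 = 17.7
φ = (53.80 − 17.7/0.5) / 2 = 9.20 mm/h.

φ ≈ 9.20 mm/h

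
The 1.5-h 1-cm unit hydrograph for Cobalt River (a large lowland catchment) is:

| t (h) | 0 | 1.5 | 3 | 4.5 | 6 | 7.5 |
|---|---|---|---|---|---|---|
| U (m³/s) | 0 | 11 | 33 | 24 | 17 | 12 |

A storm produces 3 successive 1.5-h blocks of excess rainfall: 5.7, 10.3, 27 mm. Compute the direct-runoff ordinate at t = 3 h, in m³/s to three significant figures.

By discrete convolution, Q_j = Σ (P_i / 10 mm) · U_{j−i}.
At t = 3 h (j=2): Q = (5.7/10)·33 + (10.3/10)·11 + (27/10)·0 = 30.1 m³/s.

Q ≈ 30.1 m³/s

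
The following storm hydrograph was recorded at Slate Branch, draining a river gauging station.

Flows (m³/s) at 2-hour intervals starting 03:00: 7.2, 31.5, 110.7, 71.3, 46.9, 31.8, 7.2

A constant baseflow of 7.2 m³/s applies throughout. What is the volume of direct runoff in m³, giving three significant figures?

Direct-runoff ordinates (Q − Q_b): 0.0, 24.3, 103.5, 64.1, 39.7, 24.6, 0.0 m³/s.
ΣQ_DR = 256.2 m³/s.
With Δt = 2 h = 7200 s, V = ΣQ_DR · Δt = 256.2 × 7200 = 1.84 × 10^6 m³.

V ≈ 1.84 × 10^6 m³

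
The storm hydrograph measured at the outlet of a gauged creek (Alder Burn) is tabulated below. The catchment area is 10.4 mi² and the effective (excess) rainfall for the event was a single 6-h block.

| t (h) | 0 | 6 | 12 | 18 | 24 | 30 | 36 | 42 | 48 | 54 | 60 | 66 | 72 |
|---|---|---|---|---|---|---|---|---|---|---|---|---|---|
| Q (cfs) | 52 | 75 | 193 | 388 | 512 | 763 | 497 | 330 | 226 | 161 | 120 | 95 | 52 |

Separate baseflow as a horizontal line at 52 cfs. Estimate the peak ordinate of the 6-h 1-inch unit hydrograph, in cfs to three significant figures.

U_p ≈ 285 cfs

Direct runoff: 0.0, 23.0, 141.0, 336.0, 460.0, 711.0, 445.0, 278.0, 174.0, 109.0, 68.0, 43.0, 0.0 cfs; ΣQ_DR = 2788 cfs, peak = 711.0 cfs.
Runoff depth d = ΣQ_DR·Δt / A = 2788 × 21600 / (10.4 mi²) = 2.492 in.
The 1-inch UH is the DRH scaled by (1 in)/d, so U_p = 711.0 × 1/2.492 = 285 cfs.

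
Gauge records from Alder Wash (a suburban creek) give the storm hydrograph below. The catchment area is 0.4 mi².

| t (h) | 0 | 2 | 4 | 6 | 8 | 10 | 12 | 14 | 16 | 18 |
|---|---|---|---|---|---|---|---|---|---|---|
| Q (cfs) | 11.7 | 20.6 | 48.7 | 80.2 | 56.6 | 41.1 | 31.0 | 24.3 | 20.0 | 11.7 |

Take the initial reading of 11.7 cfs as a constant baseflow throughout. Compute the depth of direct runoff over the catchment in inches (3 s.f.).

d ≈ 1.77 in

Direct runoff: 0.0, 8.9, 37.0, 68.5, 44.9, 29.4, 19.3, 12.6, 8.3, 0.0 cfs; ΣQ_DR = 228.9 cfs.
V = ΣQ_DR · Δt = 228.9 × 7200 s = 1.648 × 10^6 ft³.
Over A = 0.4 mi², depth = V / A = 1.77 in.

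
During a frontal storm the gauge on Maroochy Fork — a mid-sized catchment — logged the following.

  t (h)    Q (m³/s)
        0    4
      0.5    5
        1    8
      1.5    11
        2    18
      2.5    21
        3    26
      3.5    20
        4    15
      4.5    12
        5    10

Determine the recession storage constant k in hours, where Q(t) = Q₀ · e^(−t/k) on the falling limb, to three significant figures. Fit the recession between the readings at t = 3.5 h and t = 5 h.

On the falling limb, Q drops from 20 to 10 m³/s between t = 3.5 h and t = 5 h (Δt = 1.5 h).
k = −Δt / ln(Q₂/Q₁) = −1.5 / ln(10/20) = 2.16 h.

k ≈ 2.16 h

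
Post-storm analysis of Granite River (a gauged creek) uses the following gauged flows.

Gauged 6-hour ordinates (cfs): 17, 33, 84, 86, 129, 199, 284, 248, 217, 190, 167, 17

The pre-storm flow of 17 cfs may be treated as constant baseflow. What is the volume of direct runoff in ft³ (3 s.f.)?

Direct-runoff ordinates (Q − Q_b): 0.0, 16.0, 67.0, 69.0, 112.0, 182.0, 267.0, 231.0, 200.0, 173.0, 150.0, 0.0 cfs.
ΣQ_DR = 1467 cfs.
With Δt = 6 h = 21600 s, V = ΣQ_DR · Δt = 1467 × 21600 = 3.17 × 10^7 ft³.

V ≈ 3.17 × 10^7 ft³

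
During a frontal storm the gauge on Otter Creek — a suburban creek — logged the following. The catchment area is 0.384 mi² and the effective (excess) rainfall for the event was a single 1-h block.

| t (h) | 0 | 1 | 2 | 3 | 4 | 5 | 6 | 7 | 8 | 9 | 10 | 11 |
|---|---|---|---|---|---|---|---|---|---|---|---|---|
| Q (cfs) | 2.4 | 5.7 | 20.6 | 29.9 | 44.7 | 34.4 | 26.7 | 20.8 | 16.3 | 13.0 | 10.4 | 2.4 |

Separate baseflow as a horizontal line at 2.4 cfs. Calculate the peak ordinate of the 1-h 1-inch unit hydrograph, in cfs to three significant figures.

U_p ≈ 52.8 cfs

Direct runoff: 0.0, 3.3, 18.2, 27.5, 42.3, 32.0, 24.3, 18.4, 13.9, 10.6, 8.0, 0.0 cfs; ΣQ_DR = 198.5 cfs, peak = 42.3 cfs.
Runoff depth d = ΣQ_DR·Δt / A = 198.5 × 3600 / (0.384 mi²) = 0.8010 in.
The 1-inch UH is the DRH scaled by (1 in)/d, so U_p = 42.3 × 1/0.8010 = 52.8 cfs.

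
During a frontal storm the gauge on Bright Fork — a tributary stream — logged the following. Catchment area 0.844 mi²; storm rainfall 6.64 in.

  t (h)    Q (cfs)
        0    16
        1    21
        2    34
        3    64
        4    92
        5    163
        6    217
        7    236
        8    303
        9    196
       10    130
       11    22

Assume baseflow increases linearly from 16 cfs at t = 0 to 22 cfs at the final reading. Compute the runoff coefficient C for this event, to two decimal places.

ΣQ_DR = 1266 cfs; V = ΣQ_DR·Δt = 4.558 × 10^6 ft³.
Runoff depth d = V / A = 2.324 in.
C = d / P = 2.324 / 6.64 = 0.35.

C ≈ 0.35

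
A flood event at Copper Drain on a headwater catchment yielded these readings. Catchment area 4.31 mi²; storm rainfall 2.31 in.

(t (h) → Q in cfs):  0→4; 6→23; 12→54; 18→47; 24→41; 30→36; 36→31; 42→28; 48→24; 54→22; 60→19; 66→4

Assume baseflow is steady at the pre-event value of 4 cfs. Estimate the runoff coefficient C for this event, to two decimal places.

ΣQ_DR = 285.0 cfs; V = ΣQ_DR·Δt = 6.156 × 10^6 ft³.
Runoff depth d = V / A = 0.6148 in.
C = d / P = 0.6148 / 2.31 = 0.27.

C ≈ 0.27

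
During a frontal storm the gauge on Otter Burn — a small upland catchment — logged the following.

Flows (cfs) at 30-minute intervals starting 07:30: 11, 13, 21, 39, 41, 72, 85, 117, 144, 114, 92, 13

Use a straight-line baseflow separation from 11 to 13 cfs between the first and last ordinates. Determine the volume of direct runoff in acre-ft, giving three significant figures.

Direct-runoff ordinates (Q − Q_b): 0.00, 1.82, 9.64, 27.45, 29.27, 60.09, 72.91, 104.73, 131.55, 101.36, 79.18, 0.00 cfs.
ΣQ_DR = 618.0 cfs.
With Δt = 0.5 h = 1800 s, V = ΣQ_DR · Δt = 618.0 × 1800 = 1.11 × 10^6 ft³ = 25.5 acre-ft.

V ≈ 25.5 acre-ft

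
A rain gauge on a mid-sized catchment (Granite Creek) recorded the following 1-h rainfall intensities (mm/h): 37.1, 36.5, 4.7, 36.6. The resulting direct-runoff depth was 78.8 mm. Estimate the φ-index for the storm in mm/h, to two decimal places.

φ ≈ 10.47 mm/h

Only the 3 blocks with intensity above φ contribute runoff: 37.1, 36.5, 36.6 mm/h.
Σ(I−φ)·Δt = d  ⇒  (37.1+36.5+36.6 − 3φ)·1 = 78.8
φ = (110.2 − 78.8/1) / 3 = 10.47 mm/h.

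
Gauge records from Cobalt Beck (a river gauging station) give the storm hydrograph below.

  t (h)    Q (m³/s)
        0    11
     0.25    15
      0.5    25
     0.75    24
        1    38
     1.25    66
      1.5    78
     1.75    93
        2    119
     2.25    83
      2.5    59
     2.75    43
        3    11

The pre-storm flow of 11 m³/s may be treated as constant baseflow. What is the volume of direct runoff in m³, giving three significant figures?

Direct-runoff ordinates (Q − Q_b): 0.0, 4.0, 14.0, 13.0, 27.0, 55.0, 67.0, 82.0, 108.0, 72.0, 48.0, 32.0, 0.0 m³/s.
ΣQ_DR = 522.0 m³/s.
With Δt = 0.25 h = 900 s, V = ΣQ_DR · Δt = 522.0 × 900 = 4.70 × 10^5 m³.

V ≈ 4.70 × 10^5 m³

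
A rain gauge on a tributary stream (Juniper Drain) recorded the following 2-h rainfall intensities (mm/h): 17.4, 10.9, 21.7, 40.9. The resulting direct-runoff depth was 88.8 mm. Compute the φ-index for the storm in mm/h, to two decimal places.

Only the 3 blocks with intensity above φ contribute runoff: 17.4, 21.7, 40.9 mm/h.
Σ(I−φ)·Δt = d  ⇒  (17.4+21.7+40.9 − 3φ)·2 = 88.8
φ = (80.00 − 88.8/2) / 3 = 11.87 mm/h.

φ ≈ 11.87 mm/h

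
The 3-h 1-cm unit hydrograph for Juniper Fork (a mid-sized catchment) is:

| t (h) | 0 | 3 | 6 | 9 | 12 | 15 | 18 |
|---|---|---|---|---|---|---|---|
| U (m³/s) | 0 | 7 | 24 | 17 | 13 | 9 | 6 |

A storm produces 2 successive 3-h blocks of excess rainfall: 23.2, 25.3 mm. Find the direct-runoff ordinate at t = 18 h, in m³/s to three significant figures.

By discrete convolution, Q_j = Σ (P_i / 10 mm) · U_{j−i}.
At t = 18 h (j=6): Q = (23.2/10)·6 + (25.3/10)·9 = 36.7 m³/s.

Q ≈ 36.7 m³/s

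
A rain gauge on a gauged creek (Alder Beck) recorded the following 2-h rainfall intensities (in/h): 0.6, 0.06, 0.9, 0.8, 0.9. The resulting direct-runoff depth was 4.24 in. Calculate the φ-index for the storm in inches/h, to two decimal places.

φ ≈ 0.27 in/h

Only the 4 blocks with intensity above φ contribute runoff: 0.6, 0.9, 0.8, 0.9 in/h.
Σ(I−φ)·Δt = d  ⇒  (0.6+0.9+0.8+0.9 − 4φ)·2 = 4.24
φ = (3.200 − 4.24/2) / 4 = 0.27 in/h.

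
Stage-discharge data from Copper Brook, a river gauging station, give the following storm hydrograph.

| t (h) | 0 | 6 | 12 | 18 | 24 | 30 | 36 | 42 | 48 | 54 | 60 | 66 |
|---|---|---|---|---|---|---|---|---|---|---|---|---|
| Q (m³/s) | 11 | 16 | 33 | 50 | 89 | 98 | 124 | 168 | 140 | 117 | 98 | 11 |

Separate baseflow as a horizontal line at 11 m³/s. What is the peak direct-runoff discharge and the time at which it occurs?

Subtracting baseflow gives direct-runoff ordinates: 0.0, 5.0, 22.0, 39.0, 78.0, 87.0, 113.0, 157.0, 129.0, 106.0, 87.0, 0.0 m³/s.
The maximum is 157.0 m³/s, occurring at the reading for t = 42 h.

Q_p = 157.0 m³/s at t = 42 h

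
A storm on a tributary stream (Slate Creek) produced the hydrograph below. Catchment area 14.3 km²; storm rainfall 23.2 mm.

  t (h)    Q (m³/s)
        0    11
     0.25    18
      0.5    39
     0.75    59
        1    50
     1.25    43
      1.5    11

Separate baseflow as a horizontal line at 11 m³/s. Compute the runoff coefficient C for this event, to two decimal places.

C ≈ 0.42

ΣQ_DR = 154.0 m³/s; V = ΣQ_DR·Δt = 1.386 × 10^5 m³.
Runoff depth d = V / A = 9.692 mm.
C = d / P = 9.692 / 23.2 = 0.42.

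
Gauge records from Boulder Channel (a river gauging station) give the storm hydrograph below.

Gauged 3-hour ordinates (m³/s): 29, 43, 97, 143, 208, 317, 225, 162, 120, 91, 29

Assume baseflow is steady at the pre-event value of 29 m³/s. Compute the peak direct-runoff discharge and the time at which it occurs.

Subtracting baseflow gives direct-runoff ordinates: 0.0, 14.0, 68.0, 114.0, 179.0, 288.0, 196.0, 133.0, 91.0, 62.0, 0.0 m³/s.
The maximum is 288.0 m³/s, occurring at the reading for t = 15 h.

Q_p = 288.0 m³/s at t = 15 h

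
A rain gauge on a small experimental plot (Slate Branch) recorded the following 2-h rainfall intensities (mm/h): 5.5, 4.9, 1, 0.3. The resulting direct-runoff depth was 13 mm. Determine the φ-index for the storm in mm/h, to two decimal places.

φ ≈ 1.95 mm/h

Only the 2 blocks with intensity above φ contribute runoff: 5.5, 4.9 mm/h.
Σ(I−φ)·Δt = d  ⇒  (5.5+4.9 − 2φ)·2 = 13
φ = (10.40 − 13/2) / 2 = 1.95 mm/h.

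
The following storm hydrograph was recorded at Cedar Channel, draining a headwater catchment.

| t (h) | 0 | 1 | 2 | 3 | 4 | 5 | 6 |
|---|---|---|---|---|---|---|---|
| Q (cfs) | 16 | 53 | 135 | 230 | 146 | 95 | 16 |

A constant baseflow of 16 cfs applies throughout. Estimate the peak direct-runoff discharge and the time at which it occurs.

Q_p = 214.0 cfs at t = 3 h

Subtracting baseflow gives direct-runoff ordinates: 0.0, 37.0, 119.0, 214.0, 130.0, 79.0, 0.0 cfs.
The maximum is 214.0 cfs, occurring at the reading for t = 3 h.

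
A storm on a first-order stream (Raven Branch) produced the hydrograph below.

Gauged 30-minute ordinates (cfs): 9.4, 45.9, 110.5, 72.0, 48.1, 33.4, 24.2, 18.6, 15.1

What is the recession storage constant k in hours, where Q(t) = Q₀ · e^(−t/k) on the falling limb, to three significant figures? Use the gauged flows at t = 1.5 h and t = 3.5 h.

k ≈ 1.48 h

On the falling limb, Q drops from 72.0 to 18.6 cfs between t = 1.5 h and t = 3.5 h (Δt = 2 h).
k = −Δt / ln(Q₂/Q₁) = −2 / ln(18.6/72.0) = 1.48 h.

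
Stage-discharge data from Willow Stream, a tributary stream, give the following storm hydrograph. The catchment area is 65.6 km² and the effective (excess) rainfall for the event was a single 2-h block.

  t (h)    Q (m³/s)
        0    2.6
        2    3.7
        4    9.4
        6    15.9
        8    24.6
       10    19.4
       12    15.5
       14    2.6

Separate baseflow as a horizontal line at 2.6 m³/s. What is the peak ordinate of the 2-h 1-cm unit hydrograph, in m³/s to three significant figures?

U_p ≈ 27.5 m³/s

Direct runoff: 0.0, 1.1, 6.8, 13.3, 22.0, 16.8, 12.9, 0.0 m³/s; ΣQ_DR = 72.90 m³/s, peak = 22.0 m³/s.
Runoff depth d = ΣQ_DR·Δt / A = 72.90 × 7200 / (65.6 km²) = 8.001 mm.
The 1-cm UH is the DRH scaled by (10 mm)/d, so U_p = 22.0 × 10/8.001 = 27.5 m³/s.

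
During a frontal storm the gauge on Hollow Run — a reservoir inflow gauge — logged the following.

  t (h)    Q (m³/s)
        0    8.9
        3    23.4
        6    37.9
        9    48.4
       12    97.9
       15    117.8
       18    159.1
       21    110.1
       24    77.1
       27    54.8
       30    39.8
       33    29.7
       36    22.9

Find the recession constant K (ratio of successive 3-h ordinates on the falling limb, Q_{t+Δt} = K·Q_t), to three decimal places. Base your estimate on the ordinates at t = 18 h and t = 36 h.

Using the recession-limb readings at t = 18 h and t = 36 h: Q falls from 159.1 to 22.9 m³/s over 6 intervals.
K = (Q₂/Q₁)^(1/6) = (22.9/159.1)^(1/6) = 0.724.

K ≈ 0.724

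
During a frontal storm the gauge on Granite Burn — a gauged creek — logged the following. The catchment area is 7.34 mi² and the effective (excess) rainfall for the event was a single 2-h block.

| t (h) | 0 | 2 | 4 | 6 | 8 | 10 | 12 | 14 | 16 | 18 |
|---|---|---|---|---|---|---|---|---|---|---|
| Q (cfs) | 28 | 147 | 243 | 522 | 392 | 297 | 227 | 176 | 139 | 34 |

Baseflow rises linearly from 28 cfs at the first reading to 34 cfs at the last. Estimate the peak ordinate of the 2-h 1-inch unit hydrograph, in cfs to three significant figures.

U_p ≈ 615 cfs

Direct runoff: 0.00, 118.33, 213.67, 492.00, 361.33, 265.67, 195.00, 143.33, 105.67, 0.00 cfs; ΣQ_DR = 1895 cfs, peak = 492.00 cfs.
Runoff depth d = ΣQ_DR·Δt / A = 1895 × 7200 / (7.34 mi²) = 0.8001 in.
The 1-inch UH is the DRH scaled by (1 in)/d, so U_p = 492.00 × 1/0.8001 = 615 cfs.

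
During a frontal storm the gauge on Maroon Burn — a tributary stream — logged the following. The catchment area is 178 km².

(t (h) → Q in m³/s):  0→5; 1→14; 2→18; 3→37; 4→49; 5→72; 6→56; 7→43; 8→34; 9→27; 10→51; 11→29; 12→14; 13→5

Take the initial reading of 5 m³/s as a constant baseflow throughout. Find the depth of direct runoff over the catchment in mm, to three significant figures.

Direct runoff: 0.0, 9.0, 13.0, 32.0, 44.0, 67.0, 51.0, 38.0, 29.0, 22.0, 46.0, 24.0, 9.0, 0.0 m³/s; ΣQ_DR = 384.0 m³/s.
V = ΣQ_DR · Δt = 384.0 × 3600 s = 1.382 × 10^6 m³.
Over A = 178 km², depth = V / A = 7.77 mm.

d ≈ 7.77 mm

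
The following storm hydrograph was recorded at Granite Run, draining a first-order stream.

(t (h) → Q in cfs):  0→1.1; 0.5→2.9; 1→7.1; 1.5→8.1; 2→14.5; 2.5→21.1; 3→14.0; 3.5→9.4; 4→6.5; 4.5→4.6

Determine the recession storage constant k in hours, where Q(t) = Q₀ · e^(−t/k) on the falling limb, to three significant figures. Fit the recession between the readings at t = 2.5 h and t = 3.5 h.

k ≈ 1.24 h

On the falling limb, Q drops from 21.1 to 9.4 cfs between t = 2.5 h and t = 3.5 h (Δt = 1 h).
k = −Δt / ln(Q₂/Q₁) = −1 / ln(9.4/21.1) = 1.24 h.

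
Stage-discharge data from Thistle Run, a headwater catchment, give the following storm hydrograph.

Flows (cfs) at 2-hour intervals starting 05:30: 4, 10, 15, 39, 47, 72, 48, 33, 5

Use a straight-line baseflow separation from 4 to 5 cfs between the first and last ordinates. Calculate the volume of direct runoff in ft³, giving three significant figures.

Direct-runoff ordinates (Q − Q_b): 0.00, 5.88, 10.75, 34.62, 42.50, 67.38, 43.25, 28.12, 0.00 cfs.
ΣQ_DR = 232.5 cfs.
With Δt = 2 h = 7200 s, V = ΣQ_DR · Δt = 232.5 × 7200 = 1.67 × 10^6 ft³.

V ≈ 1.67 × 10^6 ft³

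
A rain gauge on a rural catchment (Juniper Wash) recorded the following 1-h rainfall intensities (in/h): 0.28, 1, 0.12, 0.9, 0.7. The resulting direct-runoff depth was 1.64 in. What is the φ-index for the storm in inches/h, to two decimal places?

Only the 3 blocks with intensity above φ contribute runoff: 1, 0.9, 0.7 in/h.
Σ(I−φ)·Δt = d  ⇒  (1+0.9+0.7 − 3φ)·1 = 1.64
φ = (2.600 − 1.64/1) / 3 = 0.32 in/h.

φ ≈ 0.32 in/h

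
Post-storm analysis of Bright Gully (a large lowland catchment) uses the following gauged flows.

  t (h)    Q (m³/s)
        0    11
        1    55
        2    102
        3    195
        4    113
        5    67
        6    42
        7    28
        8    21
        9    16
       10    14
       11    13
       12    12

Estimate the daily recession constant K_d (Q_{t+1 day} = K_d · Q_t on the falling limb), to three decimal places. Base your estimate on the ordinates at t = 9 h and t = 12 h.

Between t = 9 h and t = 12 h the flow falls from 16 to 12 m³/s over 3×1 h = 3 h.
Per-interval ratio K = (12/16)^(1/3) = 0.9086; K_d = K^(24/1) = 0.100.

K_d ≈ 0.100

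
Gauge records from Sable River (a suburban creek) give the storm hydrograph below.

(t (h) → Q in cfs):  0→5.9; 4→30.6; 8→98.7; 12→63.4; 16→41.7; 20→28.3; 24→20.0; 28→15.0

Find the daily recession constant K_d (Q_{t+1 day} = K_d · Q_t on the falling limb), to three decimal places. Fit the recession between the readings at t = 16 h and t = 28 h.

Between t = 16 h and t = 28 h the flow falls from 41.7 to 15.0 cfs over 3×4 h = 12 h.
Per-interval ratio K = (15.0/41.7)^(1/3) = 0.7112; K_d = K^(24/4) = 0.129.

K_d ≈ 0.129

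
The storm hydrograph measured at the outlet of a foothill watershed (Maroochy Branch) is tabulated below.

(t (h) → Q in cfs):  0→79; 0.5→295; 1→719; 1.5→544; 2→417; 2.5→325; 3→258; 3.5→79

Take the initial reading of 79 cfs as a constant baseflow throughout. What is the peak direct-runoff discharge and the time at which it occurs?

Subtracting baseflow gives direct-runoff ordinates: 0.0, 216.0, 640.0, 465.0, 338.0, 246.0, 179.0, 0.0 cfs.
The maximum is 640.0 cfs, occurring at the reading for t = 1 h.

Q_p = 640.0 cfs at t = 1 h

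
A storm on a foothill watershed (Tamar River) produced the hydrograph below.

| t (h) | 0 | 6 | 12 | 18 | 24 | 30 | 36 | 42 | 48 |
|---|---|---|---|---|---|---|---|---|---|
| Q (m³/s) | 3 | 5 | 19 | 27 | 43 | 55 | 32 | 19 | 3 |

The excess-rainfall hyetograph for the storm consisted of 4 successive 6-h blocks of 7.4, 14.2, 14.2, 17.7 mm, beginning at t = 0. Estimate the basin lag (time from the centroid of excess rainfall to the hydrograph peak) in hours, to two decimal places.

t_L ≈ 16.27 h

Centroid of excess rainfall: t_c = Σ P_i·t̄_i / ΣP_i = 13.7327 h (block centres at 3, 9, 15, 21 h).
Hydrograph peak occurs at t = 30 h, so basin lag t_L = 30 − 13.7327 = 16.27 h.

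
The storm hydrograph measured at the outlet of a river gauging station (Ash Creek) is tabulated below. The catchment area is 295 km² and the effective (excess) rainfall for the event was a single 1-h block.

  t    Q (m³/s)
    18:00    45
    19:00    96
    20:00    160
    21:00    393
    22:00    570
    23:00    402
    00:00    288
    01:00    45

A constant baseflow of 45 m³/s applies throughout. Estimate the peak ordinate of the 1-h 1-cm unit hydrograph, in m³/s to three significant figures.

Direct runoff: 0.0, 51.0, 115.0, 348.0, 525.0, 357.0, 243.0, 0.0 m³/s; ΣQ_DR = 1639 m³/s, peak = 525.0 m³/s.
Runoff depth d = ΣQ_DR·Δt / A = 1639 × 3600 / (295 km²) = 20.00 mm.
The 1-cm UH is the DRH scaled by (10 mm)/d, so U_p = 525.0 × 10/20.00 = 262 m³/s.

U_p ≈ 262 m³/s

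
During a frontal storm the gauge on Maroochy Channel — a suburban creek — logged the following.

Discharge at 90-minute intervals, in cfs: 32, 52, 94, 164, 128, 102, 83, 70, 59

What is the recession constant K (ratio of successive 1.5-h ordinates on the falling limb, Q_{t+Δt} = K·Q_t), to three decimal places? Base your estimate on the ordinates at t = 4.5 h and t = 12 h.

Using the recession-limb readings at t = 4.5 h and t = 12 h: Q falls from 164 to 59 cfs over 5 intervals.
K = (Q₂/Q₁)^(1/5) = (59/164)^(1/5) = 0.815.

K ≈ 0.815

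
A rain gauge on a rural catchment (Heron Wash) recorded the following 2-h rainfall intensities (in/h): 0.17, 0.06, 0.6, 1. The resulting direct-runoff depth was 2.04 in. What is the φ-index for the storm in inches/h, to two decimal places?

Only the 2 blocks with intensity above φ contribute runoff: 0.6, 1 in/h.
Σ(I−φ)·Δt = d  ⇒  (0.6+1 − 2φ)·2 = 2.04
φ = (1.600 − 2.04/2) / 2 = 0.29 in/h.

φ ≈ 0.29 in/h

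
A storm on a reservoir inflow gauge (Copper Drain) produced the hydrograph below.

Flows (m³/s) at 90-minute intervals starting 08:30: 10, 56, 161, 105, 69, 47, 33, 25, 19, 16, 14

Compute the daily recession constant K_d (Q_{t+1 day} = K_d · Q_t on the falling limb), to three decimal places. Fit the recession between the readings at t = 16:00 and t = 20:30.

Between t = 16:00 and t = 20:30 the flow falls from 47 to 19 m³/s over 3×1.5 h = 4.5 h.
Per-interval ratio K = (19/47)^(1/3) = 0.7394; K_d = K^(24/1.5) = 0.008.

K_d ≈ 0.008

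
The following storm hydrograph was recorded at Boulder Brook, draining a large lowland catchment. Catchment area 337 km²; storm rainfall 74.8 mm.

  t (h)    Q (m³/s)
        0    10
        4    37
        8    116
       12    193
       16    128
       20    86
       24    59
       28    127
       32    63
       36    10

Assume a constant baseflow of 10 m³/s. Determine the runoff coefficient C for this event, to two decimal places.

C ≈ 0.42

ΣQ_DR = 729.0 m³/s; V = ΣQ_DR·Δt = 1.050 × 10^7 m³.
Runoff depth d = V / A = 31.15 mm.
C = d / P = 31.15 / 74.8 = 0.42.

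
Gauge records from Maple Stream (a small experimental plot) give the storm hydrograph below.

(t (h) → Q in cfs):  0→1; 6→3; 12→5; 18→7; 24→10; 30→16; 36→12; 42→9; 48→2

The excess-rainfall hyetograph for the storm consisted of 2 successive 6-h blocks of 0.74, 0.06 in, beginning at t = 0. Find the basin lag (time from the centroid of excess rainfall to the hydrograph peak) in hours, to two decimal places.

t_L ≈ 26.55 h

Centroid of excess rainfall: t_c = Σ P_i·t̄_i / ΣP_i = 3.4500 h (block centres at 3, 9 h).
Hydrograph peak occurs at t = 30 h, so basin lag t_L = 30 − 3.4500 = 26.55 h.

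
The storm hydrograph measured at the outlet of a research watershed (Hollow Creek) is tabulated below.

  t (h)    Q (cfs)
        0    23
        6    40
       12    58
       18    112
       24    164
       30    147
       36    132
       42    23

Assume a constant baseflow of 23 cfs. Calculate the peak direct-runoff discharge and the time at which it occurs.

Q_p = 141.0 cfs at t = 24 h

Subtracting baseflow gives direct-runoff ordinates: 0.0, 17.0, 35.0, 89.0, 141.0, 124.0, 109.0, 0.0 cfs.
The maximum is 141.0 cfs, occurring at the reading for t = 24 h.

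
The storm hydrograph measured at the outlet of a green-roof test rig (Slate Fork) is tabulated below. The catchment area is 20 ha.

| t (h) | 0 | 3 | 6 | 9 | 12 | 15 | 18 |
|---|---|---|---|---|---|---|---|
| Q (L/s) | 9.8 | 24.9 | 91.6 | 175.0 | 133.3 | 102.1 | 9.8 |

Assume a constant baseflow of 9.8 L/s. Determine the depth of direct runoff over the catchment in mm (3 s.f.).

d ≈ 25.8 mm

Direct runoff: 0.0, 15.1, 81.8, 165.2, 123.5, 92.3, 0.0 L/s; ΣQ_DR = 477.9 L/s.
V = ΣQ_DR · Δt = 477.9 × 10800 s = 5.161 × 10^6 L.
Over A = 20 ha, depth = V / A = 25.8 mm.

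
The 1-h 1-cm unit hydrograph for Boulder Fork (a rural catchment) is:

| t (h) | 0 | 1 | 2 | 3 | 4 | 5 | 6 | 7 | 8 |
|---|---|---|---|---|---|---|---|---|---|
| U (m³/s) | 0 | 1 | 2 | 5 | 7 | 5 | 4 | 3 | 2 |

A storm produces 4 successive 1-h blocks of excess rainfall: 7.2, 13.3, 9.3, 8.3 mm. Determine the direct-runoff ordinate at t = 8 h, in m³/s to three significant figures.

Q ≈ 13.3 m³/s

By discrete convolution, Q_j = Σ (P_i / 10 mm) · U_{j−i}.
At t = 8 h (j=8): Q = (7.2/10)·2 + (13.3/10)·3 + (9.3/10)·4 + (8.3/10)·5 = 13.3 m³/s.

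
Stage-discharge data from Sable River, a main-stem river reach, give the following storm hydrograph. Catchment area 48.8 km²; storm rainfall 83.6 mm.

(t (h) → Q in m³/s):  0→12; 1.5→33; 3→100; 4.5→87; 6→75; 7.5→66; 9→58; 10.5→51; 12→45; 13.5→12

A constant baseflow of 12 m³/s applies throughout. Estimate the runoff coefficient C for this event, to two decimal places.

ΣQ_DR = 419.0 m³/s; V = ΣQ_DR·Δt = 2.263 × 10^6 m³.
Runoff depth d = V / A = 46.36 mm.
C = d / P = 46.36 / 83.6 = 0.55.

C ≈ 0.55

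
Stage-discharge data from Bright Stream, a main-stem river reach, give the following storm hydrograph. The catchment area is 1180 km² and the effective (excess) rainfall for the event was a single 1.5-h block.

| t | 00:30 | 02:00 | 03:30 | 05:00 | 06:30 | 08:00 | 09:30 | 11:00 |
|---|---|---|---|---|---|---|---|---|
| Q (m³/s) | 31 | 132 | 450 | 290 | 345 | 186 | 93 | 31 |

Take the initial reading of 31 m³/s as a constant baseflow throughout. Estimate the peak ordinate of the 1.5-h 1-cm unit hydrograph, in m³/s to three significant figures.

Direct runoff: 0.0, 101.0, 419.0, 259.0, 314.0, 155.0, 62.0, 0.0 m³/s; ΣQ_DR = 1310 m³/s, peak = 419.0 m³/s.
Runoff depth d = ΣQ_DR·Δt / A = 1310 × 5400 / (1180 km²) = 5.995 mm.
The 1-cm UH is the DRH scaled by (10 mm)/d, so U_p = 419.0 × 10/5.995 = 699 m³/s.

U_p ≈ 699 m³/s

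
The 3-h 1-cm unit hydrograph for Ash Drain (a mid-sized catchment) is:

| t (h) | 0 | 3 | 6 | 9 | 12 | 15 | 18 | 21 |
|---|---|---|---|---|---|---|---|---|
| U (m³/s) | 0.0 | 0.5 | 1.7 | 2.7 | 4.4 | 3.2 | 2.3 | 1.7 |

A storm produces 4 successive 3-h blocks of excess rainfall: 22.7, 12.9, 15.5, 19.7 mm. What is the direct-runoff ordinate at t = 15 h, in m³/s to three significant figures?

By discrete convolution, Q_j = Σ (P_i / 10 mm) · U_{j−i}.
At t = 15 h (j=5): Q = (22.7/10)·3.2 + (12.9/10)·4.4 + (15.5/10)·2.7 + (19.7/10)·1.7 = 20.5 m³/s.

Q ≈ 20.5 m³/s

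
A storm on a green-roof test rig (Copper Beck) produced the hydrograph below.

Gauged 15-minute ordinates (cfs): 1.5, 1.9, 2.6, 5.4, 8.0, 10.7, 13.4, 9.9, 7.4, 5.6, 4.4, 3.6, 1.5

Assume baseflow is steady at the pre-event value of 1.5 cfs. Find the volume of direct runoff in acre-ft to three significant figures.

Direct-runoff ordinates (Q − Q_b): 0.0, 0.4, 1.1, 3.9, 6.5, 9.2, 11.9, 8.4, 5.9, 4.1, 2.9, 2.1, 0.0 cfs.
ΣQ_DR = 56.40 cfs.
With Δt = 0.25 h = 900 s, V = ΣQ_DR · Δt = 56.40 × 900 = 50800 ft³ = 1.17 acre-ft.

V ≈ 1.17 acre-ft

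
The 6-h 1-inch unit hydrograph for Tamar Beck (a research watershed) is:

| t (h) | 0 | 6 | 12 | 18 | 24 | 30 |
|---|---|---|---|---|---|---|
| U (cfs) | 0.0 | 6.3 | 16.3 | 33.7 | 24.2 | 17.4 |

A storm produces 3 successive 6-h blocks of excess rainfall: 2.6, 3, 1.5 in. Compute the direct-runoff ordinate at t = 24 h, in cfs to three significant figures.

Q ≈ 188 cfs

By discrete convolution, Q_j = Σ (P_i / 1 in) · U_{j−i}.
At t = 24 h (j=4): Q = (2.6/1)·24.2 + (3/1)·33.7 + (1.5/1)·16.3 = 188 cfs.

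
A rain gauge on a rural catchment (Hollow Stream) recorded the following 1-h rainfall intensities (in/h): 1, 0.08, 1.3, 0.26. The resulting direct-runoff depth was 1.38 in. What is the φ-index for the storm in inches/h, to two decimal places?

Only the 2 blocks with intensity above φ contribute runoff: 1, 1.3 in/h.
Σ(I−φ)·Δt = d  ⇒  (1+1.3 − 2φ)·1 = 1.38
φ = (2.300 − 1.38/1) / 2 = 0.46 in/h.

φ ≈ 0.46 in/h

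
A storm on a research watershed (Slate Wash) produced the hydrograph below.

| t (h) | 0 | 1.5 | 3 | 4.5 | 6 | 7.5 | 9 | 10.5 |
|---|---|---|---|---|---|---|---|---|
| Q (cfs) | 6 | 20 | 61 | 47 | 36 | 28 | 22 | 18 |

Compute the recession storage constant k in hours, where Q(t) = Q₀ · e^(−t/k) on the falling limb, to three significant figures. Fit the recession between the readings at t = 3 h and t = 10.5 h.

On the falling limb, Q drops from 61 to 18 cfs between t = 3 h and t = 10.5 h (Δt = 7.5 h).
k = −Δt / ln(Q₂/Q₁) = −7.5 / ln(18/61) = 6.15 h.

k ≈ 6.15 h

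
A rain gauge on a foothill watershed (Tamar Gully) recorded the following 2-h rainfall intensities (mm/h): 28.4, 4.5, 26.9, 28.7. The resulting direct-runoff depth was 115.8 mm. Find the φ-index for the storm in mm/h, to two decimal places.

φ ≈ 8.70 mm/h

Only the 3 blocks with intensity above φ contribute runoff: 28.4, 26.9, 28.7 mm/h.
Σ(I−φ)·Δt = d  ⇒  (28.4+26.9+28.7 − 3φ)·2 = 115.8
φ = (84.00 − 115.8/2) / 3 = 8.70 mm/h.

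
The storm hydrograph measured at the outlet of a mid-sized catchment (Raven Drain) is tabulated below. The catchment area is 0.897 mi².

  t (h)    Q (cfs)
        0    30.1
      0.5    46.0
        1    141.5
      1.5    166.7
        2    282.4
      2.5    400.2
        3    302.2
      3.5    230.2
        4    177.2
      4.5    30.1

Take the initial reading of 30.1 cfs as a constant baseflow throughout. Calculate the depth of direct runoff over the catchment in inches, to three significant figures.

Direct runoff: 0.0, 15.9, 111.4, 136.6, 252.3, 370.1, 272.1, 200.1, 147.1, 0.0 cfs; ΣQ_DR = 1506 cfs.
V = ΣQ_DR · Δt = 1506 × 1800 s = 2.710 × 10^6 ft³.
Over A = 0.897 mi², depth = V / A = 1.30 in.

d ≈ 1.30 in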